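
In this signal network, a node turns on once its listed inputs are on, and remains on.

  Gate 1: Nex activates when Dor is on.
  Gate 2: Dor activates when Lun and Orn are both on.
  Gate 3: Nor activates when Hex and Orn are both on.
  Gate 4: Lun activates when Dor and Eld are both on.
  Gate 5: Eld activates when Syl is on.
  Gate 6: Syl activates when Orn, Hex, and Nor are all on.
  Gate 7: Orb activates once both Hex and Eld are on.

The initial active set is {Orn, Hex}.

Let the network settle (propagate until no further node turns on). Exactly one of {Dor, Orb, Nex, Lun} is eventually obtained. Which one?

Hex and Orn are on, so Nor activates (Gate 3).
Orn, Hex, and Nor are on, so Syl activates (Gate 6).
Syl is on, so Eld activates (Gate 5).
Hex and Eld are on, so Orb activates (Gate 7).
Lun would need Dor and Eld (Gate 4), but Dor never turns on. Nex would need Dor (Gate 1), but Dor never turns on. Dor would need Lun and Orn (Gate 2), but Lun never turns on.

Orb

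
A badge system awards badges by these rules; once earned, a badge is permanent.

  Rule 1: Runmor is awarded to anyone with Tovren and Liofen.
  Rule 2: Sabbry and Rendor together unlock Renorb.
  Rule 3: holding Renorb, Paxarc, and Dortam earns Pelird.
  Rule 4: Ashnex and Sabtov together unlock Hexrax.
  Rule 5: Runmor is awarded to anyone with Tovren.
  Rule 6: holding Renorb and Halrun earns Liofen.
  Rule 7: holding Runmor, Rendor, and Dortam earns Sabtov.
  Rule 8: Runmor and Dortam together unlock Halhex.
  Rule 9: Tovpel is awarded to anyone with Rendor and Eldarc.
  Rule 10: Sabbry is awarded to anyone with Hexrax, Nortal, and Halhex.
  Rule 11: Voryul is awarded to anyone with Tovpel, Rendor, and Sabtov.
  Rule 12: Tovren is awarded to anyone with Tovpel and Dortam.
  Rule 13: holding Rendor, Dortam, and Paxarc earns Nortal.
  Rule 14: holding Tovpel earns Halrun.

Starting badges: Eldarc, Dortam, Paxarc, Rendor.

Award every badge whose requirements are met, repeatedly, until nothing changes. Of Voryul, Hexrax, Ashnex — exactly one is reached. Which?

Voryul

With Rendor and Eldarc, Tovpel is earned (Rule 9).
With Tovpel and Dortam, Tovren is earned (Rule 12).
With Tovren, Runmor is earned (Rule 5).
With Runmor, Rendor, and Dortam, Sabtov is earned (Rule 7).
With Tovpel, Rendor, and Sabtov, Voryul is earned (Rule 11).
No rule produces Ashnex, and it is not given. Hexrax would need Ashnex and Sabtov (Rule 4), but Ashnex is never earned.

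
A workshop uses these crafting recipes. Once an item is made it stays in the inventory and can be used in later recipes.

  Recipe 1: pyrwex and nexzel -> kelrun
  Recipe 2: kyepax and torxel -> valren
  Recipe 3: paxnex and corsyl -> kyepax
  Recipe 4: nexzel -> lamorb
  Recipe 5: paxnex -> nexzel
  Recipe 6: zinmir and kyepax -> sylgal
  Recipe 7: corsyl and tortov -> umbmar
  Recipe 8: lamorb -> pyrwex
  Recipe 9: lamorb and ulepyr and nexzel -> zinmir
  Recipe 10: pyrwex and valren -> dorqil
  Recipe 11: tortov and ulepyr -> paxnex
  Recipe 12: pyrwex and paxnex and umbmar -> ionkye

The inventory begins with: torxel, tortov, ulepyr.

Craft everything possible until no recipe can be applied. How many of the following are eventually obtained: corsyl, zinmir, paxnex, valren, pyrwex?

3

tortov and ulepyr -> paxnex (Recipe 11).
Using Recipe 5, paxnex makes nexzel.
Using Recipe 4, nexzel makes lamorb.
lamorb and ulepyr and nexzel -> zinmir (Recipe 9).
Using Recipe 8, lamorb makes pyrwex.
No rule produces corsyl, and it is not given.
zinmir: reached.
paxnex: reached.
valren would need kyepax and torxel (Recipe 2), but kyepax is never obtained.
pyrwex: reached.
Reached: zinmir, paxnex, and pyrwex — 3 of the 5.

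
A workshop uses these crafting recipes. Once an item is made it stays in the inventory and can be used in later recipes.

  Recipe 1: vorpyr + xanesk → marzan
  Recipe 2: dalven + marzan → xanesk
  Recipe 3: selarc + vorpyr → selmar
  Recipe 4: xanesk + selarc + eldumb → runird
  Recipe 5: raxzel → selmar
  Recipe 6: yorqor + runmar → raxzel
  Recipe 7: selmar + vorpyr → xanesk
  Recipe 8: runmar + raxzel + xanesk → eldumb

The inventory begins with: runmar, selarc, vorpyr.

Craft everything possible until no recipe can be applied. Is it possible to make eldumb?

No

eldumb would need runmar, raxzel, and xanesk (Recipe 8), but raxzel is never obtained.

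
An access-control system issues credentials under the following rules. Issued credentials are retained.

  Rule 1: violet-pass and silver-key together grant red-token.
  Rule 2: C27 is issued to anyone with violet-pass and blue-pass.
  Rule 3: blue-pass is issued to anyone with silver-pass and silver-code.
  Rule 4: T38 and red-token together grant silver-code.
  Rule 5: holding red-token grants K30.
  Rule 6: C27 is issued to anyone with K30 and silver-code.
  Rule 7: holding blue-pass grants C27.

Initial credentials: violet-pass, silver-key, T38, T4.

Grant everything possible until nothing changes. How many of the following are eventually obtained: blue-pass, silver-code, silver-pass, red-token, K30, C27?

4

Holding violet-pass and silver-key grants red-token (Rule 1).
Holding red-token grants K30 (Rule 5).
Holding T38 and red-token grants silver-code (Rule 4).
Holding K30 and silver-code grants C27 (Rule 6).
blue-pass would need silver-pass and silver-code (Rule 3), but silver-pass is never granted.
silver-code: reached.
No rule produces silver-pass, and it is not given.
red-token: reached.
K30: reached.
C27: reached.
Reached: silver-code, red-token, K30, and C27 — 4 of the 6.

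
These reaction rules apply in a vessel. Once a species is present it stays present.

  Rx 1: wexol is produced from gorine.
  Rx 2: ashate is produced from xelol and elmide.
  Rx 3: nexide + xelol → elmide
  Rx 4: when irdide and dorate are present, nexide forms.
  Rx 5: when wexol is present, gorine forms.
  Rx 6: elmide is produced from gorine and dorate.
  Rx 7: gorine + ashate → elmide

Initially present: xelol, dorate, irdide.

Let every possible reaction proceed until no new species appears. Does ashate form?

Yes

irdide and dorate present → nexide forms (Rx 4).
nexide and xelol present → elmide forms (Rx 3).
xelol and elmide present → ashate forms (Rx 2).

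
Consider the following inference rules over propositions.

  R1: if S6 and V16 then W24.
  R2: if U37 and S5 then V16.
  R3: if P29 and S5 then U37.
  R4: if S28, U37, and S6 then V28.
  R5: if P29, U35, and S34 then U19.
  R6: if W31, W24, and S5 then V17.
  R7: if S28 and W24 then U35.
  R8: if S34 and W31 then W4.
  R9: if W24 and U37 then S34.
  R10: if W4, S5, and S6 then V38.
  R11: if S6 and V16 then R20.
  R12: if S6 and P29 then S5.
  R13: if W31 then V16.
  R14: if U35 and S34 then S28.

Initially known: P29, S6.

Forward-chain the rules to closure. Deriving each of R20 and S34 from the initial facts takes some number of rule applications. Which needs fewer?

R20

R20: From S6 and P29, R12 gives S5. P29 and S5 hold, so U37 follows (R3). U37 and S5 hold, so V16 follows (R2). S6 and V16 hold, so R20 follows (R11). [4 rule applications]
S34: S6 and P29 hold, so S5 follows (R12). P29 and S5 hold, so U37 follows (R3). From U37 and S5, R2 gives V16. From S6 and V16, R1 gives W24. From W24 and U37, R9 gives S34. [5 rule applications]
R20 needs fewer.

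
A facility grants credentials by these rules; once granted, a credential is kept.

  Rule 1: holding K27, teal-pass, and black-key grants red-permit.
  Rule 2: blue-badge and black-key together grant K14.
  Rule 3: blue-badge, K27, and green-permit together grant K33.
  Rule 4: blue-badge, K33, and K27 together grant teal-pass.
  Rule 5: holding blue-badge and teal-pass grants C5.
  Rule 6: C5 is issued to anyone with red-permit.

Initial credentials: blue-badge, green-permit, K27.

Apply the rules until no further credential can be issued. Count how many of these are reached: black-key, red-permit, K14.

No rule produces black-key, and it is not given.
red-permit would need K27, teal-pass, and black-key (Rule 1), but black-key is never granted.
K14 would need blue-badge and black-key (Rule 2), but black-key is never granted.
None of the 3 are reached.

0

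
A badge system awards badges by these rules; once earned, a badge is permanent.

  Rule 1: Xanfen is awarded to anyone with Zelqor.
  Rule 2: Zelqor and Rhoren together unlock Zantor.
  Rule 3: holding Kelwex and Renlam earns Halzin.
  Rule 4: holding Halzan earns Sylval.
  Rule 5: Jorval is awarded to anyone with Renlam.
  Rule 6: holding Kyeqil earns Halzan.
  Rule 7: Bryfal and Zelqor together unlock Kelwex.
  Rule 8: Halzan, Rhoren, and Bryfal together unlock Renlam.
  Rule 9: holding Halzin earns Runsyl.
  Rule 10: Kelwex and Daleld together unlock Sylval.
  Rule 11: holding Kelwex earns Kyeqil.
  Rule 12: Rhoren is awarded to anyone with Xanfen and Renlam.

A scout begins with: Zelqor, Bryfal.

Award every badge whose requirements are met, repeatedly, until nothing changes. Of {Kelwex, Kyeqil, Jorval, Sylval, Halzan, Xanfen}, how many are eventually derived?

5

With Bryfal and Zelqor, Kelwex is earned (Rule 7).
With Zelqor, Xanfen is earned (Rule 1).
With Kelwex, Kyeqil is earned (Rule 11).
With Kyeqil, Halzan is earned (Rule 6).
With Halzan, Sylval is earned (Rule 4).
Kelwex: reached.
Kyeqil: reached.
Jorval would need Renlam (Rule 5), but Renlam is never earned.
Sylval: reached.
Halzan: reached.
Xanfen: reached.
Reached: Kelwex, Kyeqil, Sylval, Halzan, and Xanfen — 5 of the 6.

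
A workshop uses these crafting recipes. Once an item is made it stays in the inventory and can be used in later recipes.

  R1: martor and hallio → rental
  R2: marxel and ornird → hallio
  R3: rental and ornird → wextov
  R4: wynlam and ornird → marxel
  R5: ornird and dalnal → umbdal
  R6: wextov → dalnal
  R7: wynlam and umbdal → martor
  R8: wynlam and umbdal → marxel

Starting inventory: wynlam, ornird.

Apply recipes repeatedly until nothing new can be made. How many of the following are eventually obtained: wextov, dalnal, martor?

wextov would need rental and ornird (R3), but rental is never obtained.
dalnal would need wextov (R6), but wextov is never obtained.
martor would need wynlam and umbdal (R7), but umbdal is never obtained.
None of the 3 are reached.

0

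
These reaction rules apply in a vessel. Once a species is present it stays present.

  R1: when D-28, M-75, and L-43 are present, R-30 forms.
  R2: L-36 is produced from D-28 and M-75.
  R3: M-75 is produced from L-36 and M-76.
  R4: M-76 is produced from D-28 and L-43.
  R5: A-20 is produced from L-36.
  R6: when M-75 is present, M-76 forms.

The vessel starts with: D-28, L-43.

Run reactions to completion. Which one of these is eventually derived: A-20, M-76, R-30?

D-28 and L-43 present → M-76 forms (R4).
R-30 would need D-28, M-75, and L-43 (R1), but M-75 never forms. A-20 would need L-36 (R5), but L-36 never forms.

M-76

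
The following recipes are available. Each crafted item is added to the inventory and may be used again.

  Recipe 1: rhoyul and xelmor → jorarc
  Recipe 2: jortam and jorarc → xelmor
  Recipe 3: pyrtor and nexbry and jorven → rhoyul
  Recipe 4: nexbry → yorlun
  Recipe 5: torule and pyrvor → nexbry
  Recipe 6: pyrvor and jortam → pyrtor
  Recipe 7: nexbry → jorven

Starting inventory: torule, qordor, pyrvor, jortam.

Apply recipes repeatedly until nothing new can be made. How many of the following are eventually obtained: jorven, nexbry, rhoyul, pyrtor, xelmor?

4

Using Recipe 5, torule and pyrvor make nexbry.
pyrvor and jortam → pyrtor (Recipe 6).
Using Recipe 7, nexbry makes jorven.
pyrtor and nexbry and jorven → rhoyul (Recipe 3).
jorven: reached.
nexbry: reached.
rhoyul: reached.
pyrtor: reached.
xelmor would need jortam and jorarc (Recipe 2), but jorarc is never obtained.
Reached: jorven, nexbry, rhoyul, and pyrtor — 4 of the 5.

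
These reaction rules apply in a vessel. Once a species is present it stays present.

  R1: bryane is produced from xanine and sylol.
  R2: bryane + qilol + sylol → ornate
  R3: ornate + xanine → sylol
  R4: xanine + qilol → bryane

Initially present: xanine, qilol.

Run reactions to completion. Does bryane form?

Yes

xanine and qilol present → bryane forms (R4).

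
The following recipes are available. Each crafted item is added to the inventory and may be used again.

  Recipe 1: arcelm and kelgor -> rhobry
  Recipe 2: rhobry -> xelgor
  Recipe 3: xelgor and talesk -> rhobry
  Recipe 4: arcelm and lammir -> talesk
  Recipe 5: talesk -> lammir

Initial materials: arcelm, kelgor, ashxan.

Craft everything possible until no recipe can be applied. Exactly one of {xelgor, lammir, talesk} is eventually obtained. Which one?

arcelm and kelgor -> rhobry (Recipe 1).
Using Recipe 2, rhobry makes xelgor.
talesk would need arcelm and lammir (Recipe 4), but lammir is never obtained. lammir would need talesk (Recipe 5), but talesk is never obtained.

xelgor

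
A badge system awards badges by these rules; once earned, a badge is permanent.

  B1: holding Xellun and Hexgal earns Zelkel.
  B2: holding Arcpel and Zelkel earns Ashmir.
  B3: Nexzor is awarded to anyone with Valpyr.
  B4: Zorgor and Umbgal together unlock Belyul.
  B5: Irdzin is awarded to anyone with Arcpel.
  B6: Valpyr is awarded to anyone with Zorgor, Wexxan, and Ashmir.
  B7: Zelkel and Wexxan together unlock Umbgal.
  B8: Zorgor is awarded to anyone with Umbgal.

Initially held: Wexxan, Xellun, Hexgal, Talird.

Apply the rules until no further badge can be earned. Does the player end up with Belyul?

Yes

With Xellun and Hexgal, Zelkel is earned (B1).
With Zelkel and Wexxan, Umbgal is earned (B7).
With Umbgal, Zorgor is earned (B8).
With Zorgor and Umbgal, Belyul is earned (B4).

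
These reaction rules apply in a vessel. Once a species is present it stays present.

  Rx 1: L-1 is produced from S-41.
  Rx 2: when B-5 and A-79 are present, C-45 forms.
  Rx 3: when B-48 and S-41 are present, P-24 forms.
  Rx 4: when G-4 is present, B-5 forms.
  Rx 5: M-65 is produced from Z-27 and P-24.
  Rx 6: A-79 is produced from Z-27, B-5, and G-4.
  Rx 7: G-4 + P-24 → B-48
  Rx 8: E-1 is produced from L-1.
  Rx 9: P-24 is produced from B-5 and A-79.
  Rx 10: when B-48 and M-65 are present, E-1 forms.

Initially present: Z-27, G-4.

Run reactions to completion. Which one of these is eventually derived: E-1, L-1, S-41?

G-4 present → B-5 forms (Rx 4).
Z-27, B-5, and G-4 present → A-79 forms (Rx 6).
B-5 and A-79 present → P-24 forms (Rx 9).
Z-27 and P-24 present → M-65 forms (Rx 5).
G-4 and P-24 present → B-48 forms (Rx 7).
B-48 and M-65 present → E-1 forms (Rx 10).
No rule produces S-41, and it is not given. L-1 would need S-41 (Rx 1), but S-41 never forms.

E-1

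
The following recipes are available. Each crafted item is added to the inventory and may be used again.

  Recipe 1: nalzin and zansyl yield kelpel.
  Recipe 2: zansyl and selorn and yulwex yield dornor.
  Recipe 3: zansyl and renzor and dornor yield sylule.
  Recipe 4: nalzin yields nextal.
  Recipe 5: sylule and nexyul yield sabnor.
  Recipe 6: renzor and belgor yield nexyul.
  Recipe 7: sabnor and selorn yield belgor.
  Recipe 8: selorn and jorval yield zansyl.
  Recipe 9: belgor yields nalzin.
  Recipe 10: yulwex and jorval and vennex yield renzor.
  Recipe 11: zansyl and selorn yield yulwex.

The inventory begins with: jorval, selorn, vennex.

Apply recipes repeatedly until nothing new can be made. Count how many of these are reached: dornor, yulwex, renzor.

3

selorn and jorval → zansyl (Recipe 8).
zansyl and selorn → yulwex (Recipe 11).
zansyl and selorn and yulwex → dornor (Recipe 2).
Using Recipe 10, yulwex, jorval, and vennex make renzor.
dornor: reached.
yulwex: reached.
renzor: reached.
All 3 are reached.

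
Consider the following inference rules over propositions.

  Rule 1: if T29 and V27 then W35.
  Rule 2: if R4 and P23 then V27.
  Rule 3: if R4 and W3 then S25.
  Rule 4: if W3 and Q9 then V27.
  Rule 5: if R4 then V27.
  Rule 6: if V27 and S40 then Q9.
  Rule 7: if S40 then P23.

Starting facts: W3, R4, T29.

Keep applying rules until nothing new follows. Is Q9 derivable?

Q9 would need V27 and S40 (Rule 6), but S40 is never established.

No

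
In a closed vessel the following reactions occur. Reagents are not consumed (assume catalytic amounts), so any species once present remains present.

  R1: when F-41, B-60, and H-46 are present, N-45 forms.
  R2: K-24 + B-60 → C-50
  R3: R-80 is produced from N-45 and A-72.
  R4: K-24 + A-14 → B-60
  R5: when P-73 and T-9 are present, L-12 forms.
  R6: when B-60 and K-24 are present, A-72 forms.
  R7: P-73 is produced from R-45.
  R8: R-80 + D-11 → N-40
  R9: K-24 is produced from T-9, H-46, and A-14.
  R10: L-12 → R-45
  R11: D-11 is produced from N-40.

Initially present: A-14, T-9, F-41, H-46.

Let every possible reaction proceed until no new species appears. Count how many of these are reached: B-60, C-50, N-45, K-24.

4

T-9, H-46, and A-14 present → K-24 forms (R9).
K-24 and A-14 present → B-60 forms (R4).
K-24 and B-60 present → C-50 forms (R2).
F-41, B-60, and H-46 present → N-45 forms (R1).
B-60: reached.
C-50: reached.
N-45: reached.
K-24: reached.
All 4 are reached.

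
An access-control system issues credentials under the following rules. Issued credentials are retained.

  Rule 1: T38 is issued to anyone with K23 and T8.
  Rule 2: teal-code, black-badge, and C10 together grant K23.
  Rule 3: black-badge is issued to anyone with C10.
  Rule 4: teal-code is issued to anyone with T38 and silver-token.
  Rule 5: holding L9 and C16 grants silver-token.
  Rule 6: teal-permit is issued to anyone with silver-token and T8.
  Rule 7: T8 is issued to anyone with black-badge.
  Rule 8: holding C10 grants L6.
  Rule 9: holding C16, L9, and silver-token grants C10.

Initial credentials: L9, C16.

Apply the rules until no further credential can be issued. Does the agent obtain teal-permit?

Holding L9 and C16 grants silver-token (Rule 5).
Holding C16, L9, and silver-token grants C10 (Rule 9).
Holding C10 grants black-badge (Rule 3).
Holding black-badge grants T8 (Rule 7).
Holding silver-token and T8 grants teal-permit (Rule 6).

Yes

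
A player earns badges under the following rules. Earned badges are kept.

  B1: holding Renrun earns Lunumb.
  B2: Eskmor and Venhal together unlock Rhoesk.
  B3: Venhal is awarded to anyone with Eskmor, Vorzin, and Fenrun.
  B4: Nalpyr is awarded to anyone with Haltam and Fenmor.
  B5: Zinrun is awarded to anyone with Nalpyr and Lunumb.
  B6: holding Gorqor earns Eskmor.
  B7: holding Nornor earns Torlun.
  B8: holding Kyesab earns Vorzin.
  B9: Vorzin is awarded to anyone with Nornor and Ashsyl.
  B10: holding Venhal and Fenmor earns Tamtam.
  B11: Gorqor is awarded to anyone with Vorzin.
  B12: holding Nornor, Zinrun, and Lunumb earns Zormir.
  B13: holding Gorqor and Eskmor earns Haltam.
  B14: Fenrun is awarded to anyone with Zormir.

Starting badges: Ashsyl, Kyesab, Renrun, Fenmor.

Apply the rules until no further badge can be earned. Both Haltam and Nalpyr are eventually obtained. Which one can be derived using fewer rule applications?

Haltam

Haltam: With Kyesab, Vorzin is earned (B8). With Vorzin, Gorqor is earned (B11). With Gorqor, Eskmor is earned (B6). With Gorqor and Eskmor, Haltam is earned (B13). [4 rule applications]
Nalpyr: With Kyesab, Vorzin is earned (B8). With Vorzin, Gorqor is earned (B11). With Gorqor, Eskmor is earned (B6). With Gorqor and Eskmor, Haltam is earned (B13). With Haltam and Fenmor, Nalpyr is earned (B4). [5 rule applications]
Haltam needs fewer.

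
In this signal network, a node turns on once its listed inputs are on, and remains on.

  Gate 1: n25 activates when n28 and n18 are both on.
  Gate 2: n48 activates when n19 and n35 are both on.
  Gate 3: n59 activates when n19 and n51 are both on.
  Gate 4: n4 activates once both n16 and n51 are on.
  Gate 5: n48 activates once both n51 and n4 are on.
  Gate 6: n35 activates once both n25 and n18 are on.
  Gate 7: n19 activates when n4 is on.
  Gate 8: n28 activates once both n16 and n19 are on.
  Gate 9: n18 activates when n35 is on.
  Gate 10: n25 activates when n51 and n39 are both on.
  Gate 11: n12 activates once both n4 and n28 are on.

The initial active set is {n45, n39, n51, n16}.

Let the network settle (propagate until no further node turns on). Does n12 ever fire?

n16 and n51 are on, so n4 activates (Gate 4).
n4 is on, so n19 activates (Gate 7).
n16 and n19 are on, so n28 activates (Gate 8).
n4 and n28 are on, so n12 activates (Gate 11).

Yes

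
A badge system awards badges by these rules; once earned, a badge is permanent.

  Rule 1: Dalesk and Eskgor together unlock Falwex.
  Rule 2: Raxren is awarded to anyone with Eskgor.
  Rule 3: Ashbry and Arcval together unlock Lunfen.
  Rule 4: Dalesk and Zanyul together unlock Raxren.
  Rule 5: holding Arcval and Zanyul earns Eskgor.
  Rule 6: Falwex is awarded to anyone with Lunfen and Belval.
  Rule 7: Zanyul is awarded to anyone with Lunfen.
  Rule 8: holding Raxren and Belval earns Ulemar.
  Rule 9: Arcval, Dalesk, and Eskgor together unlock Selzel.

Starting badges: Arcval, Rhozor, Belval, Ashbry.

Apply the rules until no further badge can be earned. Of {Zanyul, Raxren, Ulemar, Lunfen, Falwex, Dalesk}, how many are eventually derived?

5

With Ashbry and Arcval, Lunfen is earned (Rule 3).
With Lunfen and Belval, Falwex is earned (Rule 6).
With Lunfen, Zanyul is earned (Rule 7).
With Arcval and Zanyul, Eskgor is earned (Rule 5).
With Eskgor, Raxren is earned (Rule 2).
With Raxren and Belval, Ulemar is earned (Rule 8).
Zanyul: reached.
Raxren: reached.
Ulemar: reached.
Lunfen: reached.
Falwex: reached.
No rule produces Dalesk, and it is not given.
Reached: Zanyul, Raxren, Ulemar, Lunfen, and Falwex — 5 of the 6.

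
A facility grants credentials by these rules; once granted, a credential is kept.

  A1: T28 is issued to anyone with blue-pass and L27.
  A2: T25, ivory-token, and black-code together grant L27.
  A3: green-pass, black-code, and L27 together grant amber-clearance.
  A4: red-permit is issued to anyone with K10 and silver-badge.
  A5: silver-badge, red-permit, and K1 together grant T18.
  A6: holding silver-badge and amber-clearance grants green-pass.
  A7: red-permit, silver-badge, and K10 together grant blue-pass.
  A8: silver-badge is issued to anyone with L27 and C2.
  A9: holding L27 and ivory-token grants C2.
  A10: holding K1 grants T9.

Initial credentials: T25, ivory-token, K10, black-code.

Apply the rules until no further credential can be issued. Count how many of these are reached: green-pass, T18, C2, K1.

Holding T25, ivory-token, and black-code grants L27 (A2).
Holding L27 and ivory-token grants C2 (A9).
green-pass would need silver-badge and amber-clearance (A6), but amber-clearance is never granted.
T18 would need silver-badge, red-permit, and K1 (A5), but K1 is never granted.
C2: reached.
No rule produces K1, and it is not given.
Reached: C2 — 1 of the 4.

1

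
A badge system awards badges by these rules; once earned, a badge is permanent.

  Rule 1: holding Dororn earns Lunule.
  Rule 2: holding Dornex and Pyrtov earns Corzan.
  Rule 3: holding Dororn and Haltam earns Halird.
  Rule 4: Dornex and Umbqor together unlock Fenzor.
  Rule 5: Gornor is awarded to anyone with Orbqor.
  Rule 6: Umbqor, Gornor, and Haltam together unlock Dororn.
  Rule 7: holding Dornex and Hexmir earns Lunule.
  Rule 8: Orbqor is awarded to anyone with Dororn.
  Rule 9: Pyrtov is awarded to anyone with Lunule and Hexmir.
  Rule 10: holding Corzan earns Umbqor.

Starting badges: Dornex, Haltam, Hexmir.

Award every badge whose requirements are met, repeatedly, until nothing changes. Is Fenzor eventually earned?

With Dornex and Hexmir, Lunule is earned (Rule 7).
With Lunule and Hexmir, Pyrtov is earned (Rule 9).
With Dornex and Pyrtov, Corzan is earned (Rule 2).
With Corzan, Umbqor is earned (Rule 10).
With Dornex and Umbqor, Fenzor is earned (Rule 4).

Yes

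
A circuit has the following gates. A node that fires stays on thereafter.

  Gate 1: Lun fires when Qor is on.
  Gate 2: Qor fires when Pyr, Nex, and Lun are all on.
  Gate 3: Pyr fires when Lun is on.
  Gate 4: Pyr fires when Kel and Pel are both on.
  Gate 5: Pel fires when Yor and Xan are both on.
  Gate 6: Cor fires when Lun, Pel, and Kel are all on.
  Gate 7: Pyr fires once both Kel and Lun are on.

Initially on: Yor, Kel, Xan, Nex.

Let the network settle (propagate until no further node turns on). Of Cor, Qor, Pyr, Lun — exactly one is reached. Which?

Gate 5: Yor and Xan on → Pel on.
Kel and Pel are on, so Pyr fires (Gate 4).
Qor would need Pyr, Nex, and Lun (Gate 2), but Lun never turns on. Lun would need Qor (Gate 1), but Qor never turns on. Cor would need Lun, Pel, and Kel (Gate 6), but Lun never turns on.

Pyr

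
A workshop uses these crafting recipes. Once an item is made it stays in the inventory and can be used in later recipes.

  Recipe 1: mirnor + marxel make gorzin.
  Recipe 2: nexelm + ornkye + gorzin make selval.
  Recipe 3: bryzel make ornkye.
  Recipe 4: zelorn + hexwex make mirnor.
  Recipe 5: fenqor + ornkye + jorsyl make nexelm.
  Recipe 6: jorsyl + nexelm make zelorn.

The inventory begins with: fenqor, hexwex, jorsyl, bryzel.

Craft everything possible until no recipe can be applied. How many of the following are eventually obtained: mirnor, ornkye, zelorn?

3

bryzel → ornkye (Recipe 3).
Using Recipe 5, fenqor, ornkye, and jorsyl make nexelm.
jorsyl + nexelm → zelorn (Recipe 6).
Using Recipe 4, zelorn and hexwex make mirnor.
mirnor: reached.
ornkye: reached.
zelorn: reached.
All 3 are reached.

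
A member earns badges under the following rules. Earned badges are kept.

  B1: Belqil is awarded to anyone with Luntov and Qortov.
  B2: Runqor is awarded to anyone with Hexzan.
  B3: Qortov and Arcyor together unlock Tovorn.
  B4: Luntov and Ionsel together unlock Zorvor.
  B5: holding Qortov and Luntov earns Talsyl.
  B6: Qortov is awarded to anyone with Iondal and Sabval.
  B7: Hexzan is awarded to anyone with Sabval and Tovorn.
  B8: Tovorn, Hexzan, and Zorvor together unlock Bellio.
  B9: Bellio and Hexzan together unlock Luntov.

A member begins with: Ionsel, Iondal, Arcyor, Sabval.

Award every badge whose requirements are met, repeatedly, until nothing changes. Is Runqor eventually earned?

With Iondal and Sabval, Qortov is earned (B6).
With Qortov and Arcyor, Tovorn is earned (B3).
With Sabval and Tovorn, Hexzan is earned (B7).
With Hexzan, Runqor is earned (B2).

Yes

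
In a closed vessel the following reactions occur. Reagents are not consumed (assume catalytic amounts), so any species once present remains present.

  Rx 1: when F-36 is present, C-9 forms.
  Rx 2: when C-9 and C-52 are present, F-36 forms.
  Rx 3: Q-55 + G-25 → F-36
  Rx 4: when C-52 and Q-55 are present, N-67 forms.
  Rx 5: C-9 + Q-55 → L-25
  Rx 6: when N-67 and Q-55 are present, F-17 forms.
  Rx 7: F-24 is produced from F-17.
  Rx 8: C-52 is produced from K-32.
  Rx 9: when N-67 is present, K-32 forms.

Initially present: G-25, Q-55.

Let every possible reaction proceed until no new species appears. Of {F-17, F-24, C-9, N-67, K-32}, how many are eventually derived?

Q-55 and G-25 present → F-36 forms (Rx 3).
F-36 present → C-9 forms (Rx 1).
F-17 would need N-67 and Q-55 (Rx 6), but N-67 never forms.
F-24 would need F-17 (Rx 7), but F-17 never forms.
C-9: reached.
N-67 would need C-52 and Q-55 (Rx 4), but C-52 never forms.
K-32 would need N-67 (Rx 9), but N-67 never forms.
Reached: C-9 — 1 of the 5.

1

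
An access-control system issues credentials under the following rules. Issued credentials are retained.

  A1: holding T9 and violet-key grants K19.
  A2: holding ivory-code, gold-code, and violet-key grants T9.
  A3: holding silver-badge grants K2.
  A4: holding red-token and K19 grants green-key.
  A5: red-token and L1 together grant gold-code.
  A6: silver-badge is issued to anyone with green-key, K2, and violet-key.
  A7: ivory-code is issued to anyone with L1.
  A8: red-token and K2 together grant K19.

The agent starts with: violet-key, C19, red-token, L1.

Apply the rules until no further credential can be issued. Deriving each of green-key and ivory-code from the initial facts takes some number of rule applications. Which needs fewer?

ivory-code

ivory-code: Holding L1 grants ivory-code (A7). [1 rule application]
green-key: Holding L1 grants ivory-code (A7). Holding red-token and L1 grants gold-code (A5). Holding ivory-code, gold-code, and violet-key grants T9 (A2). Holding T9 and violet-key grants K19 (A1). Holding red-token and K19 grants green-key (A4). [5 rule applications]
ivory-code needs fewer.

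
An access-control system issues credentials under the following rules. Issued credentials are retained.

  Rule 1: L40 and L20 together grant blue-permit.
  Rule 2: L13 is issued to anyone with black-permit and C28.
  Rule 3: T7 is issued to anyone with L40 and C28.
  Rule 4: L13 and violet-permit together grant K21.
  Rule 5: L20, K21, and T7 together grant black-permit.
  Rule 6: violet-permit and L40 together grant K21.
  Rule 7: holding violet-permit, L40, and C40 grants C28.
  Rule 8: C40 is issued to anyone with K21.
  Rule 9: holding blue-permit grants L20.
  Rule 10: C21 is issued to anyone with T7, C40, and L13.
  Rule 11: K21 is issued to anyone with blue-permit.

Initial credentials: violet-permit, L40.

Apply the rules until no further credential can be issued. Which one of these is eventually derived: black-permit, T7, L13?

T7

Holding violet-permit and L40 grants K21 (Rule 6).
Holding K21 grants C40 (Rule 8).
Holding violet-permit, L40, and C40 grants C28 (Rule 7).
Holding L40 and C28 grants T7 (Rule 3).
black-permit would need L20, K21, and T7 (Rule 5), but L20 is never granted. L13 would need black-permit and C28 (Rule 2), but black-permit is never granted.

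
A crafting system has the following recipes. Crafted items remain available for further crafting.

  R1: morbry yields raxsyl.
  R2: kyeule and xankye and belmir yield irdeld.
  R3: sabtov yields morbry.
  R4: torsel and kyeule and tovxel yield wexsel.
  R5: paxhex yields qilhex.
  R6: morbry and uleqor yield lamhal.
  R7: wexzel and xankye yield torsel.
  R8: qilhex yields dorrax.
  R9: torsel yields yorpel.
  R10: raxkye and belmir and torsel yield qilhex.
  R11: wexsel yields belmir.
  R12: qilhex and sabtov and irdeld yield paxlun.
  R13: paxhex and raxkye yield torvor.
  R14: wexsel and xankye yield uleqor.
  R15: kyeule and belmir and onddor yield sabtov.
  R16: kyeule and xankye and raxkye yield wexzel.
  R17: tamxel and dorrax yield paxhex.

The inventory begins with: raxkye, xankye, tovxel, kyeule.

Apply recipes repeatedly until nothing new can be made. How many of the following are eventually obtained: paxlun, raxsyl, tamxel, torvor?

0

paxlun would need qilhex, sabtov, and irdeld (R12), but sabtov is never obtained.
raxsyl would need morbry (R1), but morbry is never obtained.
No rule produces tamxel, and it is not given.
torvor would need paxhex and raxkye (R13), but paxhex is never obtained.
None of the 4 are reached.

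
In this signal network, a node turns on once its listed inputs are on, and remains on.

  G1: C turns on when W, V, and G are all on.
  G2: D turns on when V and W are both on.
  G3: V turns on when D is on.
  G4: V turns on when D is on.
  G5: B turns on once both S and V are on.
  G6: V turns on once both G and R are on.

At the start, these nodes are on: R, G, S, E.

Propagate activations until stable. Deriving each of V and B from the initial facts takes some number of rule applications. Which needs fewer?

V: G6: G and R on → V on. [1 rule application]
B: G and R are on, so V turns on (G6). S and V are on, so B turns on (G5). [2 rule applications]
V needs fewer.

V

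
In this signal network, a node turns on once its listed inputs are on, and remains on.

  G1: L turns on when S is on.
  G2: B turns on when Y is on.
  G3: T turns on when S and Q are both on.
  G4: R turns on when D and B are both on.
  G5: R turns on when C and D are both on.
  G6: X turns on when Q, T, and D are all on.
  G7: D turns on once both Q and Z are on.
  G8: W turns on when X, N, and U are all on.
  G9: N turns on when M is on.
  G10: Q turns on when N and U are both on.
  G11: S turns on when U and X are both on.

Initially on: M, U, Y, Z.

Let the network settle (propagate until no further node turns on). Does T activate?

T would need S and Q (G3), but S never turns on.

No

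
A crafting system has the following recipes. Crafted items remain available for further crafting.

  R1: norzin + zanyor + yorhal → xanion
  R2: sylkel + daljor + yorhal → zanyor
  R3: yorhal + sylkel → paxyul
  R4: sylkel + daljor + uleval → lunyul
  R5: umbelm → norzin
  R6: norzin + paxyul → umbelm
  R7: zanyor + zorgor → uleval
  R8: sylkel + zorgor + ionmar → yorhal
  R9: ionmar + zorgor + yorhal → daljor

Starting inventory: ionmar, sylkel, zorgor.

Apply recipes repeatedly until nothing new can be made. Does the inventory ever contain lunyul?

sylkel + zorgor + ionmar → yorhal (R8).
Using R9, ionmar, zorgor, and yorhal make daljor.
sylkel + daljor + yorhal → zanyor (R2).
Using R7, zanyor and zorgor make uleval.
sylkel + daljor + uleval → lunyul (R4).

Yes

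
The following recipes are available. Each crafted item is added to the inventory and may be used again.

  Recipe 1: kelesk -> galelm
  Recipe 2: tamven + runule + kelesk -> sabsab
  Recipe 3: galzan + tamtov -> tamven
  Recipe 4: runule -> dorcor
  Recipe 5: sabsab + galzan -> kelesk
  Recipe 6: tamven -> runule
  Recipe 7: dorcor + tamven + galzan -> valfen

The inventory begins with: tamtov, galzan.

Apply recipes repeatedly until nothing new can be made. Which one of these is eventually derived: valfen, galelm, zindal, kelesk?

galzan + tamtov -> tamven (Recipe 3).
tamven -> runule (Recipe 6).
Using Recipe 4, runule makes dorcor.
dorcor + tamven + galzan -> valfen (Recipe 7).
No rule produces zindal, and it is not given. galelm would need kelesk (Recipe 1), but kelesk is never obtained. kelesk would need sabsab and galzan (Recipe 5), but sabsab is never obtained.

valfen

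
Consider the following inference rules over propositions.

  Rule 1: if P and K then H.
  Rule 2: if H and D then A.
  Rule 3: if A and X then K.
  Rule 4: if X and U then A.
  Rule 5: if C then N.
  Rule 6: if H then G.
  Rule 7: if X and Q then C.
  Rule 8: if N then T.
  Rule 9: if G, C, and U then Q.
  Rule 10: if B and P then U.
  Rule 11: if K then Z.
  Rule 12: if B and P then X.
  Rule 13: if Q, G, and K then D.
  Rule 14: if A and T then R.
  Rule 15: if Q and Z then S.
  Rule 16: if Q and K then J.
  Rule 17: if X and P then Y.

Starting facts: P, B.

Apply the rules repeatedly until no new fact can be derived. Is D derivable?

D would need Q, G, and K (Rule 13), but Q is never established.

No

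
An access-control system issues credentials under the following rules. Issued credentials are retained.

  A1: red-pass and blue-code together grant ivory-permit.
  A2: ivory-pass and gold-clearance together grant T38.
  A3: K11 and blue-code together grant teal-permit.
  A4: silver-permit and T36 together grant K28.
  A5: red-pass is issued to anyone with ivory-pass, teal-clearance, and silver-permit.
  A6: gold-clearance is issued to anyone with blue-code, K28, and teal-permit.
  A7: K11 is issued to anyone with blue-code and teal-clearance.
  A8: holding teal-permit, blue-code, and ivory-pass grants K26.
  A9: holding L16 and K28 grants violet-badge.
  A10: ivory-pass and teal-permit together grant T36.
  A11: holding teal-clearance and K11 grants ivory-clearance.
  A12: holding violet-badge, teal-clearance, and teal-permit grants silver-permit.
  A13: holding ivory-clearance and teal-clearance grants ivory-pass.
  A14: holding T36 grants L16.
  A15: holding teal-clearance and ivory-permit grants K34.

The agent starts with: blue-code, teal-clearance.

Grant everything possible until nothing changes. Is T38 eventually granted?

T38 would need ivory-pass and gold-clearance (A2), but gold-clearance is never granted.

No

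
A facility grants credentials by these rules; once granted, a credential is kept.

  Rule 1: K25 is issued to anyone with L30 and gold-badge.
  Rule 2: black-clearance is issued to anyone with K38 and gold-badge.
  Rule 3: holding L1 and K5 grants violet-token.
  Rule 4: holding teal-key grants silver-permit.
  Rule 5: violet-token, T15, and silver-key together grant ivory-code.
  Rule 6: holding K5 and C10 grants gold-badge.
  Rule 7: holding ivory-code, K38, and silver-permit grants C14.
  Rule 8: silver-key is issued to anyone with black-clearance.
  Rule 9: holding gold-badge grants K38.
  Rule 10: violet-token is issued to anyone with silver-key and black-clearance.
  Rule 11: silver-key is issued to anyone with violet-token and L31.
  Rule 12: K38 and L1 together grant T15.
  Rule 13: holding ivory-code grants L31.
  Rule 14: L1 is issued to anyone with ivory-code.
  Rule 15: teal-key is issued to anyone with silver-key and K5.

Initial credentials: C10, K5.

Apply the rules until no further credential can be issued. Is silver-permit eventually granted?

Holding K5 and C10 grants gold-badge (Rule 6).
Holding gold-badge grants K38 (Rule 9).
Holding K38 and gold-badge grants black-clearance (Rule 2).
Holding black-clearance grants silver-key (Rule 8).
Holding silver-key and K5 grants teal-key (Rule 15).
Holding teal-key grants silver-permit (Rule 4).

Yes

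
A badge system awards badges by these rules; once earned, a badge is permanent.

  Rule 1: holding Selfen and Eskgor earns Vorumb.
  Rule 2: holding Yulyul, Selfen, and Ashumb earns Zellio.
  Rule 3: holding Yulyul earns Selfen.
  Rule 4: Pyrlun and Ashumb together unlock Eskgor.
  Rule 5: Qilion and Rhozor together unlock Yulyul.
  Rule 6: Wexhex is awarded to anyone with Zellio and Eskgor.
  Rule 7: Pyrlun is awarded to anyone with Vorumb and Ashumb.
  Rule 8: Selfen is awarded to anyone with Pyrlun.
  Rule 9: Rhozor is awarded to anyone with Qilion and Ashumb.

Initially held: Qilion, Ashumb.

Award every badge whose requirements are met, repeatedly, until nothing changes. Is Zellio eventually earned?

Yes

With Qilion and Ashumb, Rhozor is earned (Rule 9).
With Qilion and Rhozor, Yulyul is earned (Rule 5).
With Yulyul, Selfen is earned (Rule 3).
With Yulyul, Selfen, and Ashumb, Zellio is earned (Rule 2).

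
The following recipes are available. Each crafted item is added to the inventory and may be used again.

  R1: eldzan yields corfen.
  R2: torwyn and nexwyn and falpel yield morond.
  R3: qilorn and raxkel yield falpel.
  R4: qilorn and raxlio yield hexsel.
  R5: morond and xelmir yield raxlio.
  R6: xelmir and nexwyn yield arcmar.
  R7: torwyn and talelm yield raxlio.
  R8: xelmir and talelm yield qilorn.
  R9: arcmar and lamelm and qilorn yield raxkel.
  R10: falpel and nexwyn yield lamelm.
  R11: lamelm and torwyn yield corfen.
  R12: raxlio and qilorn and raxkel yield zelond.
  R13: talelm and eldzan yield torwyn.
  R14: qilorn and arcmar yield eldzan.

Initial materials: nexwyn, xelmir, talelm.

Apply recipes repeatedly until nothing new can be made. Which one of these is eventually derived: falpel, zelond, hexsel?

hexsel

xelmir and nexwyn → arcmar (R6).
Using R8, xelmir and talelm make qilorn.
qilorn and arcmar → eldzan (R14).
talelm and eldzan → torwyn (R13).
torwyn and talelm → raxlio (R7).
Using R4, qilorn and raxlio make hexsel.
zelond would need raxlio, qilorn, and raxkel (R12), but raxkel is never obtained. falpel would need qilorn and raxkel (R3), but raxkel is never obtained.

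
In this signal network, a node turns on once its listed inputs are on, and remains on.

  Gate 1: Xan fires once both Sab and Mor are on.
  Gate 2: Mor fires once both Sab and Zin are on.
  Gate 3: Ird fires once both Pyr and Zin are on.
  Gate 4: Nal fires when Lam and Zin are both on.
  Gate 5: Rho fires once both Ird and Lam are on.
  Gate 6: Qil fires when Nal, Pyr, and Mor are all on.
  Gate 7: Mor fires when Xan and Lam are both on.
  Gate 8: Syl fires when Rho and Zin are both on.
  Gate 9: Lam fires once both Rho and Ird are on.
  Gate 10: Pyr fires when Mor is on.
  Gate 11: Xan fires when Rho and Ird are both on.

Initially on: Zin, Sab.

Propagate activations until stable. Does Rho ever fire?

Rho would need Ird and Lam (Gate 5), but Lam never turns on.

No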